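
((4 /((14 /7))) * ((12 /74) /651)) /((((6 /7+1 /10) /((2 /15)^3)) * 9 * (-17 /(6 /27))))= -128 /71429224275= -0.00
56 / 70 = 4 / 5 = 0.80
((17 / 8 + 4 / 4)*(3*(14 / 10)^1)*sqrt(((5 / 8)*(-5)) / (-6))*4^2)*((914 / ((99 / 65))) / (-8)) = -5198375*sqrt(3) / 792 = -11368.50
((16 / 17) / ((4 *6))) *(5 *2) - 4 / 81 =472 / 1377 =0.34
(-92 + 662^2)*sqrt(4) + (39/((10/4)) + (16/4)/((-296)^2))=876319.60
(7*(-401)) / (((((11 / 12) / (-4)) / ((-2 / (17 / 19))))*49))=-558.77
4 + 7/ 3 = 19/ 3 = 6.33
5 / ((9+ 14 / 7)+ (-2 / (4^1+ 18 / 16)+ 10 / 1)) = 41 / 169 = 0.24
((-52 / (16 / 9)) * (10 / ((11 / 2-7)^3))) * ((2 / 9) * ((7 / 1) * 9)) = 3640 / 3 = 1213.33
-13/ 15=-0.87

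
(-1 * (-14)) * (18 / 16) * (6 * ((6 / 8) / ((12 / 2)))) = 11.81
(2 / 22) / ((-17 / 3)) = -3 / 187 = -0.02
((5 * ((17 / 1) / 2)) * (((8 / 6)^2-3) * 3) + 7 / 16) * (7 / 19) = -52213 / 912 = -57.25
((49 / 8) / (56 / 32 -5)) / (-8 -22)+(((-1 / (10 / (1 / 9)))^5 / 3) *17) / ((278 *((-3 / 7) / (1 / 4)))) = 48261928681547 / 768251109600000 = 0.06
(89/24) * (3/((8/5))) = 6.95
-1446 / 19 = -76.11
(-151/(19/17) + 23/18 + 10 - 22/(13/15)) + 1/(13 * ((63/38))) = -515815/3458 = -149.17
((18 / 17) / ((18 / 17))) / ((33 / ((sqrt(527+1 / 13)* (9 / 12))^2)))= 5139 / 572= 8.98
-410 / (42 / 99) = -6765 / 7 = -966.43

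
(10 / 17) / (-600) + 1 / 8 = 253 / 2040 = 0.12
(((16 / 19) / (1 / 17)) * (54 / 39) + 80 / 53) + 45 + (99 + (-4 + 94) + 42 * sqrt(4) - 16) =4232730 / 13091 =323.33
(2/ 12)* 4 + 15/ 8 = 61/ 24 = 2.54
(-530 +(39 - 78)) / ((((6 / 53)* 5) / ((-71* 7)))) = 499600.97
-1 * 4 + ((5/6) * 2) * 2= -2/3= -0.67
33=33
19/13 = 1.46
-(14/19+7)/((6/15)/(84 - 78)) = -2205/19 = -116.05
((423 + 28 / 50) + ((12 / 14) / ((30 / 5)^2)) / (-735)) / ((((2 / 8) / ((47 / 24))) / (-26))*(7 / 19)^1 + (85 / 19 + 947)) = 0.45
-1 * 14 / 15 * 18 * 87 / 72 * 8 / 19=-812 / 95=-8.55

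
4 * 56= 224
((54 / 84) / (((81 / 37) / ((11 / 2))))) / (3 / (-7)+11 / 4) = 407 / 585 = 0.70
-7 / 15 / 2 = -7 / 30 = -0.23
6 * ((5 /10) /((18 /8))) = 4 /3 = 1.33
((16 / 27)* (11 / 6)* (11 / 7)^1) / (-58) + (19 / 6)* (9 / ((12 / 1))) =308545 / 131544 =2.35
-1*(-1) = 1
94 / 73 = 1.29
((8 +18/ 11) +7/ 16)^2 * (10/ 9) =1746405/ 15488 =112.76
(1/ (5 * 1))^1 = 1/ 5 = 0.20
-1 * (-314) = 314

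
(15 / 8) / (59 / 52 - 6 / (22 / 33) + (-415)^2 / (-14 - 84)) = -3185 / 2998594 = -0.00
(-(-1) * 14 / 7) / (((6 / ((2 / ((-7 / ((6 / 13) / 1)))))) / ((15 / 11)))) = -60 / 1001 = -0.06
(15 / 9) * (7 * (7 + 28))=1225 / 3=408.33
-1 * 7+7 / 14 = -13 / 2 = -6.50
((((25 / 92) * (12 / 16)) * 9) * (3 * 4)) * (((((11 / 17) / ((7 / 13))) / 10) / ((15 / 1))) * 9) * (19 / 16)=1.88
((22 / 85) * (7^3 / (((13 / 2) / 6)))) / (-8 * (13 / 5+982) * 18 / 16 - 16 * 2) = -90552 / 9827207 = -0.01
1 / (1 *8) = 1 / 8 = 0.12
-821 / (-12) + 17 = 1025 / 12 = 85.42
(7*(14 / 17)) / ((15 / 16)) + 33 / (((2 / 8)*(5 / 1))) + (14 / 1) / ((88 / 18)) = 39733 / 1122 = 35.41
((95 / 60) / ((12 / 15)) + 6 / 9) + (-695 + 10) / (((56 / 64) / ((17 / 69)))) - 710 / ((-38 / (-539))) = -1506646307 / 146832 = -10261.02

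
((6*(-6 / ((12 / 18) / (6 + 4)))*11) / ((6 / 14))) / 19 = -13860 / 19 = -729.47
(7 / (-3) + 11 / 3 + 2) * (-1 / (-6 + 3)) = 10 / 9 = 1.11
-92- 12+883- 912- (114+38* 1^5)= -285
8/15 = 0.53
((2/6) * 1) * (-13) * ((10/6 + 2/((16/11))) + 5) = -2509/72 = -34.85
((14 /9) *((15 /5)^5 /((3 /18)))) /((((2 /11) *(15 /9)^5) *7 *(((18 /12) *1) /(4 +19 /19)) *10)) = 144342 /3125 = 46.19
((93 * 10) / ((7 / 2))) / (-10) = -186 / 7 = -26.57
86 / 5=17.20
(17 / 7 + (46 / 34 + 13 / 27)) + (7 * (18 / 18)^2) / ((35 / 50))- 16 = -5581 / 3213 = -1.74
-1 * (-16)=16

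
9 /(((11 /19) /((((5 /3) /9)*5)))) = 475 /33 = 14.39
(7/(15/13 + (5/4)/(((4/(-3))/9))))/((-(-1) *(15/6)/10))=-5824/1515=-3.84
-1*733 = -733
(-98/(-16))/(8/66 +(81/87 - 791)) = -46893/6047840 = -0.01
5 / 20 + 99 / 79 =475 / 316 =1.50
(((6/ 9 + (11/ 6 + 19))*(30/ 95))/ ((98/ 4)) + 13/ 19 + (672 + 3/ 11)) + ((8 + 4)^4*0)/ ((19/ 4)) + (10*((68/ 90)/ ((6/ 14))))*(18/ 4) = 23121128/ 30723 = 752.57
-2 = -2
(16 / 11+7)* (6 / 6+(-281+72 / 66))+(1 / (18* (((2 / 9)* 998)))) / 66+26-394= -2726.05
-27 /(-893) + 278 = 248281 /893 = 278.03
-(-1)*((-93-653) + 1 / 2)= -1491 / 2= -745.50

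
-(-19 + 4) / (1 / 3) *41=1845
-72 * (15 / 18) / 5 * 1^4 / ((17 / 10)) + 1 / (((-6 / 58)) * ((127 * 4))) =-183373 / 25908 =-7.08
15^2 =225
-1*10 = -10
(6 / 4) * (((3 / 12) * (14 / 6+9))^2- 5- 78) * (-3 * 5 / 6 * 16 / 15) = 2699 / 9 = 299.89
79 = 79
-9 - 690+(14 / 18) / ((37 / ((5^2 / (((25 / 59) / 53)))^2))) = 68214136 / 333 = 204847.26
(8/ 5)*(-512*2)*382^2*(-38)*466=21168309796864/ 5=4233661959372.80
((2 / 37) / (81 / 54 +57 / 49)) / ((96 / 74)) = 49 / 3132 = 0.02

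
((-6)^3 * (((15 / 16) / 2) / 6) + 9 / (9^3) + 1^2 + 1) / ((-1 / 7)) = 67417 / 648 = 104.04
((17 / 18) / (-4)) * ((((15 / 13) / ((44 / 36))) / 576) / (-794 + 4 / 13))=85 / 174332928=0.00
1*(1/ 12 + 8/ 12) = 3/ 4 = 0.75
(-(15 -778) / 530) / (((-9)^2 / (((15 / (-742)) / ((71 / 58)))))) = -3161 / 10769706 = -0.00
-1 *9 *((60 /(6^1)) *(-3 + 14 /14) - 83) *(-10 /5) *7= -12978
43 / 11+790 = 8733 / 11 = 793.91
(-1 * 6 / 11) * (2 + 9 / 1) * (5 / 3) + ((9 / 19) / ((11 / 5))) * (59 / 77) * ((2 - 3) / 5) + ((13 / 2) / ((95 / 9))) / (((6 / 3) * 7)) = -3215063 / 321860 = -9.99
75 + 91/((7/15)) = 270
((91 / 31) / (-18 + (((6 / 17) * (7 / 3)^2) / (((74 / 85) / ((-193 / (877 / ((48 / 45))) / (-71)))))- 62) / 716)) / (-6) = 16083379299 / 594573237877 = 0.03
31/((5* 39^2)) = 31/7605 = 0.00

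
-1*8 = -8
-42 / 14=-3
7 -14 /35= 33 /5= 6.60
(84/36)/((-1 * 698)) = -7/2094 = -0.00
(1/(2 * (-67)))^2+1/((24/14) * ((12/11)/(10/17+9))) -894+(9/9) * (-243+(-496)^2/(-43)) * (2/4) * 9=-13102424774791/472530096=-27728.23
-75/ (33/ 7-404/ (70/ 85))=525/ 3401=0.15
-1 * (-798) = 798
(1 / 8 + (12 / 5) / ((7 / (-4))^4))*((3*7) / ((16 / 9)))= 987687 / 219520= 4.50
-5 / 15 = -1 / 3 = -0.33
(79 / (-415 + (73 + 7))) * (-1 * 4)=316 / 335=0.94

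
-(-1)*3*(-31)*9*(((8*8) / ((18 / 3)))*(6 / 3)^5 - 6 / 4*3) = -563859 / 2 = -281929.50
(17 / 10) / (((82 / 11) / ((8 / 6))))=0.30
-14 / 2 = -7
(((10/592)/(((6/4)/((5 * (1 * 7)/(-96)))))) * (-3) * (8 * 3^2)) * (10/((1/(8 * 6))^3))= 36288000/37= 980756.76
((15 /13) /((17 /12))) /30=6 /221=0.03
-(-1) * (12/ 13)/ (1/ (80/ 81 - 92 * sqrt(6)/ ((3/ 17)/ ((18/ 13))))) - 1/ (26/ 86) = -112608 * sqrt(6)/ 169 - 841/ 351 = -1634.54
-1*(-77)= 77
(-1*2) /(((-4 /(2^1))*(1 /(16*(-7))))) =-112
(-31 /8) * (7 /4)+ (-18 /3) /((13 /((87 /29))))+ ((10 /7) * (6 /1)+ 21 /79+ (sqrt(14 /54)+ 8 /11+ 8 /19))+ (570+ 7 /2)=sqrt(21) /9+ 27661390131 /48080032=575.83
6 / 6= 1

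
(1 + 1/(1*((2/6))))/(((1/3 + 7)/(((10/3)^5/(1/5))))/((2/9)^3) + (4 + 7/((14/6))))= 0.55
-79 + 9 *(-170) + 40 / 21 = -33749 / 21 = -1607.10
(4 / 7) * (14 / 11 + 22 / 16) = 233 / 154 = 1.51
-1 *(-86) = 86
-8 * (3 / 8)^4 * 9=-1.42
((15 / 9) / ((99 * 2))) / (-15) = -1 / 1782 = -0.00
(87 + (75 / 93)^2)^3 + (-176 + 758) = 598145079277510 / 887503681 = 673963.49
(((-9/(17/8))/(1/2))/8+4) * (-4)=-200/17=-11.76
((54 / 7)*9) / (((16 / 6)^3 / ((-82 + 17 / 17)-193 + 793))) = 3405159 / 1792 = 1900.20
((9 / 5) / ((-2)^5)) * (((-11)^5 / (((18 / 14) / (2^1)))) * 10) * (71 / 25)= 400211.74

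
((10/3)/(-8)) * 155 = -775/12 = -64.58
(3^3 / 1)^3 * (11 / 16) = 216513 / 16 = 13532.06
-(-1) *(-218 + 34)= -184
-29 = -29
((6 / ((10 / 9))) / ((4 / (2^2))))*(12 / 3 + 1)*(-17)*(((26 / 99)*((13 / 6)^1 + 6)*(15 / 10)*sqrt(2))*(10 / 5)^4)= -33413.50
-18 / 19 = -0.95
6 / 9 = 2 / 3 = 0.67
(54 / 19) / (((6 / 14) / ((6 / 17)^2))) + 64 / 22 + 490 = 29822098 / 60401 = 493.74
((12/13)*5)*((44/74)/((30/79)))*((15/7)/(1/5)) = 260700/3367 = 77.43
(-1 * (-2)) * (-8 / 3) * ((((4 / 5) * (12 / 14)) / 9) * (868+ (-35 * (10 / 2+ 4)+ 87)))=-16384 / 63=-260.06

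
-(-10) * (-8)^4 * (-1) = -40960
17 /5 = 3.40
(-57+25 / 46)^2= 6744409 / 2116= 3187.34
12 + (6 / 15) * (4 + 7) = 82 / 5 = 16.40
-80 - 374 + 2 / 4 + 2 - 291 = -1485 / 2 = -742.50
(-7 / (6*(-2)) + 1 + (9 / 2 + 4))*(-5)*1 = -605 / 12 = -50.42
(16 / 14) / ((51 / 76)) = 608 / 357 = 1.70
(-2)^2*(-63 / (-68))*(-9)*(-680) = 22680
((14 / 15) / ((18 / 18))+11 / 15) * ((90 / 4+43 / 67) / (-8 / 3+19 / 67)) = -16.18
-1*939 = -939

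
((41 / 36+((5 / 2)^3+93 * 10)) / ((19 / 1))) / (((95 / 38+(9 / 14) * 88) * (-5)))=-0.17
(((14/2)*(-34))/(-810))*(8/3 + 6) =3094/1215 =2.55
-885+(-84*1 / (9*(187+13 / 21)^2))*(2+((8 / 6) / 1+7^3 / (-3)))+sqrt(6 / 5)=-3434482281 / 3880900+sqrt(30) / 5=-883.88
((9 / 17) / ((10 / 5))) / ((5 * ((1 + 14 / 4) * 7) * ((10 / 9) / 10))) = 9 / 595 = 0.02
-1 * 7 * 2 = -14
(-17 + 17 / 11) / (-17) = 10 / 11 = 0.91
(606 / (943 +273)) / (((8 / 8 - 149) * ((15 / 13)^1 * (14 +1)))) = -1313 / 6748800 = -0.00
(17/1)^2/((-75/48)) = -4624/25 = -184.96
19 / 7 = 2.71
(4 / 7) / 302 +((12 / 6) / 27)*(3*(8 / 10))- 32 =-1513534 / 47565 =-31.82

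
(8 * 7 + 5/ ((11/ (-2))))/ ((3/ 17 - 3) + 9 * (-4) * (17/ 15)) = -8585/ 6798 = -1.26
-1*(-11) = 11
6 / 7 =0.86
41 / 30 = 1.37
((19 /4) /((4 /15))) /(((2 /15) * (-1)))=-4275 /32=-133.59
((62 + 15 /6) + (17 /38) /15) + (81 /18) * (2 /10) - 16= 5635 /114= 49.43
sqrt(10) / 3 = 1.05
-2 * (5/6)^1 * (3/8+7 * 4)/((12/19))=-74.88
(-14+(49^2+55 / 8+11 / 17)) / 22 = 29605 / 272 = 108.84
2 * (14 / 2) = 14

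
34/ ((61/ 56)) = 31.21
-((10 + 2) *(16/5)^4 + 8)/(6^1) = -395716/1875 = -211.05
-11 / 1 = -11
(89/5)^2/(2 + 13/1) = 7921/375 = 21.12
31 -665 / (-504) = 2327 / 72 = 32.32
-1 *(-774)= 774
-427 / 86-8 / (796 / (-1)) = -4.96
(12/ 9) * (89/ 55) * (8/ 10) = 1424/ 825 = 1.73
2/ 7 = 0.29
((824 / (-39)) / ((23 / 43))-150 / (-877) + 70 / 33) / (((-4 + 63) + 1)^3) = -80494211 / 467281386000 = -0.00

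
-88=-88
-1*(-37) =37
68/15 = 4.53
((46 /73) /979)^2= 2116 /5107532089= 0.00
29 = 29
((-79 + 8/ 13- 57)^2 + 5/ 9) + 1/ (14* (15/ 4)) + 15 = 976573114/ 53235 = 18344.57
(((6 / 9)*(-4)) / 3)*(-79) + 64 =1208 / 9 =134.22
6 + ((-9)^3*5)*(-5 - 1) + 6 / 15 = 109382 / 5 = 21876.40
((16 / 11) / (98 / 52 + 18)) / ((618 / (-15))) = -1040 / 585761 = -0.00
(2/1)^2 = 4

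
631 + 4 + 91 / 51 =32476 / 51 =636.78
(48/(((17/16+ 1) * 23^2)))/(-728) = -0.00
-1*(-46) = 46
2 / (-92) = -1 / 46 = -0.02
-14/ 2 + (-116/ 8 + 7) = -29/ 2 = -14.50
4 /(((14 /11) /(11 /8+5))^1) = 561 /28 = 20.04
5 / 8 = 0.62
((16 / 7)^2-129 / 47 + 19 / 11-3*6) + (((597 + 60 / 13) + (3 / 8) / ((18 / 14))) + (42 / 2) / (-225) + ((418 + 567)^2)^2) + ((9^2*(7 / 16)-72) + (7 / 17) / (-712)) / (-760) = 85553673049105716591492017 / 90885319324800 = 941336551213.07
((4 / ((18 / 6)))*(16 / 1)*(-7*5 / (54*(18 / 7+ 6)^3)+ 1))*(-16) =-18643192 / 54675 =-340.98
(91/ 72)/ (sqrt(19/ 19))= 91/ 72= 1.26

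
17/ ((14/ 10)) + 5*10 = 62.14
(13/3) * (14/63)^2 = 52/243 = 0.21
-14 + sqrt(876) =-14 + 2*sqrt(219) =15.60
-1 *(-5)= 5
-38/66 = -19/33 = -0.58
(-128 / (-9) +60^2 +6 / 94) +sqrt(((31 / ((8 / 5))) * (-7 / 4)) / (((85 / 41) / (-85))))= sqrt(88970) / 8 +1528843 / 423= 3651.57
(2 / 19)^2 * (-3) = -0.03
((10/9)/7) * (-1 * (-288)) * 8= 365.71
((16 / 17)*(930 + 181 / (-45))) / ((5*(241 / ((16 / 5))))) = 10667264 / 4609125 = 2.31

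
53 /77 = 0.69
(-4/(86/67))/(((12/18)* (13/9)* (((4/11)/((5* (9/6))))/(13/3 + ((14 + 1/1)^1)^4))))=-1889012070/559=-3379270.25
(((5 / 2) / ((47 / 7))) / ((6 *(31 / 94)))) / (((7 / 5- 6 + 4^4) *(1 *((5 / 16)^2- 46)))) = -22400 / 1373703651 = -0.00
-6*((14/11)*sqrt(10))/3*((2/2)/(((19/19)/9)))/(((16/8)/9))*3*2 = -6804*sqrt(10)/11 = -1956.01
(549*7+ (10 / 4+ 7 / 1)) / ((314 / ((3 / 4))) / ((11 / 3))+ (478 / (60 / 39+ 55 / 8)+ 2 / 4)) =74160625 / 3301289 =22.46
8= 8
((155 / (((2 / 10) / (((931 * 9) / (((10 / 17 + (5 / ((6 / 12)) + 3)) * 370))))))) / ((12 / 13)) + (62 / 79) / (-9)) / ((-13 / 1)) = -3239053693 / 30095208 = -107.63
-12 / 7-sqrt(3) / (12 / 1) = -12 / 7-sqrt(3) / 12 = -1.86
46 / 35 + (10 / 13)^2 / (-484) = 939779 / 715715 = 1.31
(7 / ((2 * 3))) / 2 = 7 / 12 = 0.58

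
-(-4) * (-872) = -3488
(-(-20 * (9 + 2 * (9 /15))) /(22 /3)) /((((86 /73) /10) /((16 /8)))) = 472.26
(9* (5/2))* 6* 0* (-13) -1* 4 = -4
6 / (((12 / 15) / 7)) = 105 / 2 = 52.50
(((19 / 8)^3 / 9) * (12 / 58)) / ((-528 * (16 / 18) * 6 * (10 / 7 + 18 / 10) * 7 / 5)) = -171475 / 7087128576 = -0.00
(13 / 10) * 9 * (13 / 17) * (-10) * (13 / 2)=-581.56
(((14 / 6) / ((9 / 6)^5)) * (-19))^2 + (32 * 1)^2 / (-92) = 22.95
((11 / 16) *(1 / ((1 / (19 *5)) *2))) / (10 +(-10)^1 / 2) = 209 / 32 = 6.53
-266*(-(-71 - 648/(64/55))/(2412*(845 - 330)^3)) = -668059/1317828762000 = -0.00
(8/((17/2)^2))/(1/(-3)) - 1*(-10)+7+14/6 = 16474/867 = 19.00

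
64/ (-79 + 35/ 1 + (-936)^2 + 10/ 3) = 96/ 1314083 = 0.00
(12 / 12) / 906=1 / 906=0.00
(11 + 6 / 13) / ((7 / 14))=298 / 13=22.92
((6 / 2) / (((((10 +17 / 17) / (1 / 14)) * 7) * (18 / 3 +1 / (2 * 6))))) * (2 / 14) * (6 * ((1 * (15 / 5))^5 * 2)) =52488 / 275429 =0.19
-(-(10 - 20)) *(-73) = 730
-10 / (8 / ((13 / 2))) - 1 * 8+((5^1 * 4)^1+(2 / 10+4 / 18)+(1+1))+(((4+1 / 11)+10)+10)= 120337 / 3960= 30.39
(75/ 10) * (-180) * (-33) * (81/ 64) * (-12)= -5412825/ 8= -676603.12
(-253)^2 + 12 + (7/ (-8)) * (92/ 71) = 9090821/ 142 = 64019.87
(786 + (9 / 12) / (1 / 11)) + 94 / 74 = 117737 / 148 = 795.52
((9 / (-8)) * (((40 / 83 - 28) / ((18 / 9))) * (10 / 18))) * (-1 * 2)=-2855 / 166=-17.20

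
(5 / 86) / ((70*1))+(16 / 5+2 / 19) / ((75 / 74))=27983269 / 8578500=3.26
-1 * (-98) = 98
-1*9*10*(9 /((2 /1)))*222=-89910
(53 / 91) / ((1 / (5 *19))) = 5035 / 91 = 55.33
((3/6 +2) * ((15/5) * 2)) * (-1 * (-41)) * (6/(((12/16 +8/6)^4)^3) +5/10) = 7344531471634672731/23841857910156250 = 308.05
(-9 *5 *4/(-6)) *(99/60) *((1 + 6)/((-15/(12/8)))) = -693/20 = -34.65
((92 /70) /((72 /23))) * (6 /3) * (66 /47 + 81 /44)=1183373 /434280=2.72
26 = 26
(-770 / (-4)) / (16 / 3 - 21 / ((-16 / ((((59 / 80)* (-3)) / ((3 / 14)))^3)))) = -591360000 / 4421650811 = -0.13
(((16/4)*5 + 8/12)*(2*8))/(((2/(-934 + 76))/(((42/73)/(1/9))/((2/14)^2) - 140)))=-1177688512/73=-16132719.34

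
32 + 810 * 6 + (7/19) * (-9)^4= 138875/19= 7309.21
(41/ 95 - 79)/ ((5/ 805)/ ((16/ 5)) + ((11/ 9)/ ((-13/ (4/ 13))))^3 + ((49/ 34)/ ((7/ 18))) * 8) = -1150148859098698368/ 434025973958713595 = -2.65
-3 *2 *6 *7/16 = -63/4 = -15.75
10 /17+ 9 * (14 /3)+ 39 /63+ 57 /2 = 51199 /714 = 71.71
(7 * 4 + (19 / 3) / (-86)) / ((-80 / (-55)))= 79255 / 4128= 19.20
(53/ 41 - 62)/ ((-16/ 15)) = 37335/ 656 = 56.91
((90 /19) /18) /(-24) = -5 /456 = -0.01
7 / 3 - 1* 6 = -11 / 3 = -3.67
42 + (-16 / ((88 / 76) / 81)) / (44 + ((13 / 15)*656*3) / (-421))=3233436 / 231253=13.98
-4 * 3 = -12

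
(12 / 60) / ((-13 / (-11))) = 11 / 65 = 0.17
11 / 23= 0.48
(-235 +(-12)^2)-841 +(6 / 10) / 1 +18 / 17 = -79079 / 85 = -930.34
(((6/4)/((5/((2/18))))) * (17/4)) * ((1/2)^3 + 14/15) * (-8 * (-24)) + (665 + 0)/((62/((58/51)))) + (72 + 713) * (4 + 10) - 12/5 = 435904808/39525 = 11028.58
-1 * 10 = -10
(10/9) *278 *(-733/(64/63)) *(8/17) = -3566045/34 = -104883.68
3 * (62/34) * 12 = 1116/17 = 65.65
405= 405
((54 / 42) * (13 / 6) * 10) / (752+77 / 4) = 156 / 4319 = 0.04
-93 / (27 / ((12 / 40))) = -31 / 30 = -1.03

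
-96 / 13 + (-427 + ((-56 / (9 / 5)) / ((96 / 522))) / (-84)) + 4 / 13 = -404411 / 936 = -432.06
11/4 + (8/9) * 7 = 323/36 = 8.97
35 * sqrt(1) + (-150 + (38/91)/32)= -167421/1456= -114.99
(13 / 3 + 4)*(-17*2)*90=-25500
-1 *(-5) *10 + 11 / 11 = 51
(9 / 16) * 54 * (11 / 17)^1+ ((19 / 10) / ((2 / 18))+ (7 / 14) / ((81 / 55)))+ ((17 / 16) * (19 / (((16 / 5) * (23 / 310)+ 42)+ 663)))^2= 19531262198733071261 / 526523803702191360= 37.09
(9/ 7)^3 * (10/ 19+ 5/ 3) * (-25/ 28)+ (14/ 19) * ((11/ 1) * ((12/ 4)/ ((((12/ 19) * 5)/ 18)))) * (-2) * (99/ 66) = -383164479/ 912380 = -419.96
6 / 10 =3 / 5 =0.60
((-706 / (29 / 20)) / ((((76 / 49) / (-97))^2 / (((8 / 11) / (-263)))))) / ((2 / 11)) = 79746261770 / 2753347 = 28963.39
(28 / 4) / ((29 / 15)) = 105 / 29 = 3.62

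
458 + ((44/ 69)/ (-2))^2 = 2181022/ 4761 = 458.10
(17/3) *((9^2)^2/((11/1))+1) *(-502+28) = -17652392/11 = -1604762.91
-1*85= -85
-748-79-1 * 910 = -1737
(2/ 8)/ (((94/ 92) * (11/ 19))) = 0.42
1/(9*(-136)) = -0.00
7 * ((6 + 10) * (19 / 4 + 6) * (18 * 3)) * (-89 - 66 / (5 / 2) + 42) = -23860872 / 5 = -4772174.40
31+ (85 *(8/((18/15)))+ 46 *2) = 2069/3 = 689.67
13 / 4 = 3.25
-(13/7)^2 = -3.45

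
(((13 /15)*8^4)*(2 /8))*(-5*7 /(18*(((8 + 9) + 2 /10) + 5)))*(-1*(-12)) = -931840 /999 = -932.77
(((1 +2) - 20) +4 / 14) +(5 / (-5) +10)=-7.71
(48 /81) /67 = 16 /1809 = 0.01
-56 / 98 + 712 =4980 / 7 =711.43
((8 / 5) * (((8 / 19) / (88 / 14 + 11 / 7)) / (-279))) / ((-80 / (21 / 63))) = 28 / 21866625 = 0.00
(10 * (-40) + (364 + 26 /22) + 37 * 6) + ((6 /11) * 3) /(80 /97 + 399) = 79855943 /426613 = 187.19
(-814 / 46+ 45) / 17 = 628 / 391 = 1.61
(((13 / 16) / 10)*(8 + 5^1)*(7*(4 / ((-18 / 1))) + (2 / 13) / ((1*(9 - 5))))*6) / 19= -923 / 1824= -0.51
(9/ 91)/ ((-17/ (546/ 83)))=-54/ 1411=-0.04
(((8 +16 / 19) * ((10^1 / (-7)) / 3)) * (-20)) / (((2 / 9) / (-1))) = -7200 / 19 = -378.95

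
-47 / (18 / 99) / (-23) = 517 / 46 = 11.24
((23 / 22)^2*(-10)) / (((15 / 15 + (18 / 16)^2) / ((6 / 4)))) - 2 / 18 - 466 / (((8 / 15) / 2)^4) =-372547333861 / 4042368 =-92160.67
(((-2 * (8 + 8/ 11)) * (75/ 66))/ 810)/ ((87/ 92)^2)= -677120/ 24727923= -0.03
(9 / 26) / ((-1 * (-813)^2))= -1 / 1909466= -0.00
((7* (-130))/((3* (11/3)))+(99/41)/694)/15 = -25892051/4694910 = -5.51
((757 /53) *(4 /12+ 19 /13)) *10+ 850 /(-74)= 18727825 /76479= 244.88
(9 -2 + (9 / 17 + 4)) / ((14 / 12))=168 / 17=9.88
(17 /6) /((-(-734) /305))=5185 /4404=1.18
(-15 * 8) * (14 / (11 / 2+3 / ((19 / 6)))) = -1824 / 7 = -260.57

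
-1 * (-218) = 218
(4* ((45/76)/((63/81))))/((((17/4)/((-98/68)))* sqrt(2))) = -2835* sqrt(2)/5491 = -0.73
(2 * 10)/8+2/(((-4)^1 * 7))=17/7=2.43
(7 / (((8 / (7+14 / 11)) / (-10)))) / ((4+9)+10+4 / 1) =-3185 / 1188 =-2.68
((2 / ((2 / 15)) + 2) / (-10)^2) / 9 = 17 / 900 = 0.02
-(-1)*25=25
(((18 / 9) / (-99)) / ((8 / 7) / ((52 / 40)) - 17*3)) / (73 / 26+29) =0.00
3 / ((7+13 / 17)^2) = 289 / 5808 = 0.05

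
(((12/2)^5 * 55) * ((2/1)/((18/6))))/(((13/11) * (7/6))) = 18817920/91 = 206790.33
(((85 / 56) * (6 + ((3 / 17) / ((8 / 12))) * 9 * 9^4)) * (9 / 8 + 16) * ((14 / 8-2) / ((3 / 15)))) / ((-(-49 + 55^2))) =606961375 / 3555328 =170.72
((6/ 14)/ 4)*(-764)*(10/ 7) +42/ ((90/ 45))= -4701/ 49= -95.94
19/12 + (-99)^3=-11643569/12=-970297.42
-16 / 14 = -8 / 7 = -1.14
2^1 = 2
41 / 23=1.78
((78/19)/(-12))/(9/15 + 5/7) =-455/1748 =-0.26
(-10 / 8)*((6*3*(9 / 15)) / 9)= -3 / 2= -1.50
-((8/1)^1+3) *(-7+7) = 0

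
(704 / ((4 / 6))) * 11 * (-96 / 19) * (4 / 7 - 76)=588791808 / 133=4427006.08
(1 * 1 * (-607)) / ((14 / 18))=-780.43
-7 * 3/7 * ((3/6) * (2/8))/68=-3/544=-0.01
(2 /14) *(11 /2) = 11 /14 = 0.79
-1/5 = -0.20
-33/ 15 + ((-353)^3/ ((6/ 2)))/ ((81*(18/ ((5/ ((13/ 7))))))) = -7698346457/ 284310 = -27077.30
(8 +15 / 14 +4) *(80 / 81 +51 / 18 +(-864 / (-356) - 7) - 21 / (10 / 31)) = -20684551 / 24030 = -860.78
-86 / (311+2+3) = -43 / 158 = -0.27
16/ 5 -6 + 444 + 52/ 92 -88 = 40683/ 115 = 353.77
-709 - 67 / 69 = -48988 / 69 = -709.97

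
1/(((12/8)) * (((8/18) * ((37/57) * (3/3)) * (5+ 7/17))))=2907/6808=0.43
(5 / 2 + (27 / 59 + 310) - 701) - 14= -47441 / 118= -402.04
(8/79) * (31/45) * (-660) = -10912/237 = -46.04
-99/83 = -1.19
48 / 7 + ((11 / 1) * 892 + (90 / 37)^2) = 94150808 / 9583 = 9824.77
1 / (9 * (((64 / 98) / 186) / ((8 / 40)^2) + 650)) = 1519 / 8887350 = 0.00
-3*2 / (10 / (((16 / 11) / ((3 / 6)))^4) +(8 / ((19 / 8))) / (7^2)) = -2928672768 / 101708287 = -28.79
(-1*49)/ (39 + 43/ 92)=-4508/ 3631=-1.24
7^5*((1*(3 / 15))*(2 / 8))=16807 / 20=840.35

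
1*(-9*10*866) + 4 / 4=-77939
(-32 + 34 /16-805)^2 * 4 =2788065.06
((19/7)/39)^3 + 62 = 1261484713/20346417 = 62.00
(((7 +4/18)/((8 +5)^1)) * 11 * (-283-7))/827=-15950/7443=-2.14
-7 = -7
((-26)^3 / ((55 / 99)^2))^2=2026796406336 / 625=3242874250.14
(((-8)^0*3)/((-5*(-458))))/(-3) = -1/2290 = -0.00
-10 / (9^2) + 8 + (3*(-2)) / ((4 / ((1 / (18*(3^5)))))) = 22967 / 2916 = 7.88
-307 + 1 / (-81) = -24868 / 81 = -307.01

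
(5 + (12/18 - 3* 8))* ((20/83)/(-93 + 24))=1100/17181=0.06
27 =27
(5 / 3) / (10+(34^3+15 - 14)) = 1 / 23589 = 0.00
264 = 264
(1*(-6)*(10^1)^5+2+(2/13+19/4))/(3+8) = -2836331/52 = -54544.83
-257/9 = -28.56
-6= -6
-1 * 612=-612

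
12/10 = 6/5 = 1.20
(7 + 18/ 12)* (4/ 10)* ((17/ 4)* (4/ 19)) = 289/ 95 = 3.04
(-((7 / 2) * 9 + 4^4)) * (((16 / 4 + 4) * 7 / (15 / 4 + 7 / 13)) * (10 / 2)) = -4186000 / 223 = -18771.30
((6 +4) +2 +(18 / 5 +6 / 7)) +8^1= 856 / 35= 24.46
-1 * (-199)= 199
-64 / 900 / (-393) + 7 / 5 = 123811 / 88425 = 1.40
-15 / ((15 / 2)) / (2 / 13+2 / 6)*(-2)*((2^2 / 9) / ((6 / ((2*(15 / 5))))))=208 / 57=3.65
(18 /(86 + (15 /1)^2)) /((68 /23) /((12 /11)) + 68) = 1242 /1517369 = 0.00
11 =11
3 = 3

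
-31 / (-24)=31 / 24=1.29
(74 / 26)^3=50653 / 2197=23.06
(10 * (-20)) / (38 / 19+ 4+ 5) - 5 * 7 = -585 / 11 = -53.18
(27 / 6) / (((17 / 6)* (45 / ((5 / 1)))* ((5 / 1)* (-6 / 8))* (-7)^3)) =4 / 29155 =0.00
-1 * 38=-38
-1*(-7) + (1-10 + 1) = -1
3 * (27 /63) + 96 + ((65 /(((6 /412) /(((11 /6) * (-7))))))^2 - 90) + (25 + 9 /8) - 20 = 14882320113431 /4536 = 3280934769.27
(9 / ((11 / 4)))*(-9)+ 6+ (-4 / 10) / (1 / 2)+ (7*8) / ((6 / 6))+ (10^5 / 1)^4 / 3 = 5500000000000000005238 / 165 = 33333333333333333365.08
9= 9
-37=-37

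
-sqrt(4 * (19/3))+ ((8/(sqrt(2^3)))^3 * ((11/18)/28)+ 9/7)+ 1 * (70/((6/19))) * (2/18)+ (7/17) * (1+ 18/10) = -2 * sqrt(57)/3+ 22 * sqrt(2)/63+ 434852/16065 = 22.53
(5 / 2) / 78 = 5 / 156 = 0.03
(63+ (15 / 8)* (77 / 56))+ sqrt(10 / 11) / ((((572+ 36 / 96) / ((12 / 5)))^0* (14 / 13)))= 13* sqrt(110) / 154+ 4197 / 64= 66.46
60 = 60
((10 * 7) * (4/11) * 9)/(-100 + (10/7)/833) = -1469412/641399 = -2.29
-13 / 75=-0.17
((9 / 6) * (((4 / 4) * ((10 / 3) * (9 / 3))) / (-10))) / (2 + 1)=-1 / 2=-0.50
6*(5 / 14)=15 / 7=2.14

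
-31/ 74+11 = 783/ 74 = 10.58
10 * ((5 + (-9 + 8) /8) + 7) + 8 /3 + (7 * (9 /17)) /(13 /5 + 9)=720191 /5916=121.74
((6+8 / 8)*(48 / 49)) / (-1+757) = 4 / 441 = 0.01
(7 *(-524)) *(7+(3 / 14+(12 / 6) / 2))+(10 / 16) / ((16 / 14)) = -30129.45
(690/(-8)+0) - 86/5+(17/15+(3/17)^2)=-1773631/17340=-102.29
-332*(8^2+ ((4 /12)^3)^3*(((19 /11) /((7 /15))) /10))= -10734429010 /505197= -21248.01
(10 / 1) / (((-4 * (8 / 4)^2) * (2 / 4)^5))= -20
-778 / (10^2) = -7.78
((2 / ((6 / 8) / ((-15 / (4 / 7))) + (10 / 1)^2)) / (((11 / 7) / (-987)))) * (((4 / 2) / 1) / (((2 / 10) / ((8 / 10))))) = -3869040 / 38489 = -100.52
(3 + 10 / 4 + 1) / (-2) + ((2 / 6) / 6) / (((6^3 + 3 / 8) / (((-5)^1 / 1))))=-202607 / 62316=-3.25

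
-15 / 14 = -1.07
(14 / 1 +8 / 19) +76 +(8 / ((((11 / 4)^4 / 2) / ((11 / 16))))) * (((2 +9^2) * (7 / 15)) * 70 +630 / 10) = 47343046 / 75867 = 624.03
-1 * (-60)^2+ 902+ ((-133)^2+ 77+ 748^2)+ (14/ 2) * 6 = 574614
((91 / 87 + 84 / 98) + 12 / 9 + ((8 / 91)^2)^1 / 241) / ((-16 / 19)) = -3558976013 / 926014544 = -3.84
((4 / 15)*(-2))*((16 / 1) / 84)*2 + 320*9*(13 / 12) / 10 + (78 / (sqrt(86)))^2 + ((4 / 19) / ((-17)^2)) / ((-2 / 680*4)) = 1673359414 / 4375035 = 382.48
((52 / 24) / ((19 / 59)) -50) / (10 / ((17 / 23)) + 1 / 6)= -83861 / 26543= -3.16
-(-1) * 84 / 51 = 28 / 17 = 1.65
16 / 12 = 4 / 3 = 1.33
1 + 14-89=-74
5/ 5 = 1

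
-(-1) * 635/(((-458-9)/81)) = -51435/467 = -110.14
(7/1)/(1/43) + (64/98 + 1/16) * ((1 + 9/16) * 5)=3845869/12544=306.59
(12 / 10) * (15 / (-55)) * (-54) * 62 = 60264 / 55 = 1095.71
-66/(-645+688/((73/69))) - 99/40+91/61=-13.43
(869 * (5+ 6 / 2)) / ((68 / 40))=69520 / 17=4089.41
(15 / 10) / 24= 1 / 16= 0.06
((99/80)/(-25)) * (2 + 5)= -693/2000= -0.35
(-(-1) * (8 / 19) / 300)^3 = 8 / 2893640625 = 0.00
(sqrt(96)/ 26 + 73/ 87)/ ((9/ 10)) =1.35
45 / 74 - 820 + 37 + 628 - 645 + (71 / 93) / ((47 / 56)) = -258272281 / 323454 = -798.48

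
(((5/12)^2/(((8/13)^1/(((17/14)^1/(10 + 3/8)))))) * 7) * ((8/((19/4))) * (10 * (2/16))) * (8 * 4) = 221000/14193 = 15.57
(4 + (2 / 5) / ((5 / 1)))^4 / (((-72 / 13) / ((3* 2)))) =-117263484 / 390625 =-300.19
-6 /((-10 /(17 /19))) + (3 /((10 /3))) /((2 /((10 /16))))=2487 /3040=0.82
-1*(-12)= 12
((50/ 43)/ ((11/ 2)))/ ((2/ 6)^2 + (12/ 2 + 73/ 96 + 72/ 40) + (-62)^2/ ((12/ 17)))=144000/ 3715058831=0.00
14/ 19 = 0.74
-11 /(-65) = 11 /65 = 0.17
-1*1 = -1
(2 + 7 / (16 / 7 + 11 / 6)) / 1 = 640 / 173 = 3.70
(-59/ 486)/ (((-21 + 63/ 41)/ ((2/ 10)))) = 2419/ 1939140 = 0.00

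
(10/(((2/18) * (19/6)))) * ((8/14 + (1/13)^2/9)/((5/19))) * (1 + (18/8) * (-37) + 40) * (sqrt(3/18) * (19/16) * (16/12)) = -115729 * sqrt(6)/168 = -1687.36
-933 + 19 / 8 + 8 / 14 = -52083 / 56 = -930.05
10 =10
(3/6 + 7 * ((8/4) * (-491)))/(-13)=13747/26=528.73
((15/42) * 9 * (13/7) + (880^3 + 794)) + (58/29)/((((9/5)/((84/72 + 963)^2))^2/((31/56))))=6089957575022459569/20575296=295983959357.01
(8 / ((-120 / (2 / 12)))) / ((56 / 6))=-1 / 840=-0.00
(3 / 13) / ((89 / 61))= 183 / 1157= 0.16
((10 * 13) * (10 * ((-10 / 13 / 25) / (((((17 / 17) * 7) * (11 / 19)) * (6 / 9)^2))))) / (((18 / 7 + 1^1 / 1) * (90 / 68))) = -1292 / 275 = -4.70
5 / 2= 2.50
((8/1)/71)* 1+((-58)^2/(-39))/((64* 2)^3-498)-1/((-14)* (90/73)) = 29708262539/174169047780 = 0.17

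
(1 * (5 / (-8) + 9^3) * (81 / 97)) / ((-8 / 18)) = -4247883 / 3104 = -1368.52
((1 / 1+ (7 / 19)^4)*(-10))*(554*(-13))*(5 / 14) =23896596100 / 912247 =26195.31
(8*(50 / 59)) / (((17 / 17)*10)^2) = 4 / 59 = 0.07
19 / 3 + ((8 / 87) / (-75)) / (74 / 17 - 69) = 45416311 / 7170975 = 6.33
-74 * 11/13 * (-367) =298738/13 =22979.85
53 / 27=1.96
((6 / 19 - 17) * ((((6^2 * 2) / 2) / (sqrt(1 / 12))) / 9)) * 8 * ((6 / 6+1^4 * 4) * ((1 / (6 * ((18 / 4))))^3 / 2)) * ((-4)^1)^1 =202880 * sqrt(3) / 373977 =0.94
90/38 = 45/19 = 2.37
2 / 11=0.18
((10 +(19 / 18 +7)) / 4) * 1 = 325 / 72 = 4.51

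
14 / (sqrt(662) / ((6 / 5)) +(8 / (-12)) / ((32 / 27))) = 18144 / 1058471 +26880 * sqrt(662) / 1058471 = 0.67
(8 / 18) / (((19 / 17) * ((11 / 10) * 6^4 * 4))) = 85 / 1218888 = 0.00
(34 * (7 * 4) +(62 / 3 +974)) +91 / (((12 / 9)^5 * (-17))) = 1945.40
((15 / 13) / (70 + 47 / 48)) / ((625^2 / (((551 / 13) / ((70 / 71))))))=2816712 / 1574406640625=0.00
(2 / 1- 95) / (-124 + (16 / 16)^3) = 31 / 41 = 0.76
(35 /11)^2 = 1225 /121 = 10.12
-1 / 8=-0.12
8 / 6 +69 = 211 / 3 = 70.33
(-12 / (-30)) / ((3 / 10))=4 / 3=1.33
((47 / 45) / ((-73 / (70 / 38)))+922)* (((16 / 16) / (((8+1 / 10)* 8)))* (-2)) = -57544985 / 2022246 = -28.46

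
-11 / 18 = -0.61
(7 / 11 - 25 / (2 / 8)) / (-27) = 1093 / 297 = 3.68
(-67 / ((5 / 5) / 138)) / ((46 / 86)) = -17286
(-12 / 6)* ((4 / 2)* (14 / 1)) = -56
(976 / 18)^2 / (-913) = -238144 / 73953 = -3.22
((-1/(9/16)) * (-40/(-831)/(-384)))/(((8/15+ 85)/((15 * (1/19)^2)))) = 125/1154665359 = 0.00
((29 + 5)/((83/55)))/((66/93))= 2635/83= 31.75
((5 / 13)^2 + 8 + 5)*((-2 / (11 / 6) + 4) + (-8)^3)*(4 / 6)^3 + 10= -9003970 / 4563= -1973.26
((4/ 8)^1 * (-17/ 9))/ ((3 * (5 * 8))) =-17/ 2160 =-0.01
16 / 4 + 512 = 516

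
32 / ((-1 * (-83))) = 32 / 83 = 0.39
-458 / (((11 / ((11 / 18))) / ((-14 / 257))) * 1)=3206 / 2313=1.39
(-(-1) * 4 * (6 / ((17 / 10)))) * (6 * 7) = 10080 / 17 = 592.94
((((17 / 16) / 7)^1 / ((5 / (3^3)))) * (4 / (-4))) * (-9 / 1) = 4131 / 560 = 7.38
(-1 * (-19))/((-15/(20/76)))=-1/3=-0.33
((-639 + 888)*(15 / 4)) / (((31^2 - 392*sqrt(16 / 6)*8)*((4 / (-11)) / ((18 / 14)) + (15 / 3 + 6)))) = -115958304*sqrt(6) / 16107126941 - 213206499 / 64428507764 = -0.02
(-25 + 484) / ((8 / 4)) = 459 / 2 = 229.50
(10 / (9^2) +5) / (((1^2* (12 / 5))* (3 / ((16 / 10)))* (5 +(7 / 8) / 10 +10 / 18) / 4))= 265600 / 329103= 0.81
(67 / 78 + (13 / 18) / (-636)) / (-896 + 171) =-127667 / 107897400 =-0.00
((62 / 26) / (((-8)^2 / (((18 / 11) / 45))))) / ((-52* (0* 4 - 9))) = 31 / 10707840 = 0.00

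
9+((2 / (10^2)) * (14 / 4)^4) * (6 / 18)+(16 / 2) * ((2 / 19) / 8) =460819 / 45600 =10.11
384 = 384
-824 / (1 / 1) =-824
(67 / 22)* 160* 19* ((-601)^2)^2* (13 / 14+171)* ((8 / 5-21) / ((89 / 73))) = -22645763283643436067128 / 6853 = -3304503616466282805.65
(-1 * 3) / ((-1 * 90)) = 1 / 30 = 0.03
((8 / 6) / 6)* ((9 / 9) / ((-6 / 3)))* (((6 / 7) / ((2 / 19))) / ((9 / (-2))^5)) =608 / 1240029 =0.00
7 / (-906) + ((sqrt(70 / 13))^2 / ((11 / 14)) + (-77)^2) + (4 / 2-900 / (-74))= 28522230049 / 4793646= 5950.01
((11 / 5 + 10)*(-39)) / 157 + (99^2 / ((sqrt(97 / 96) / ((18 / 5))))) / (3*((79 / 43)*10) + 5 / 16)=-2379 / 785 + 485502336*sqrt(582) / 18495475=630.24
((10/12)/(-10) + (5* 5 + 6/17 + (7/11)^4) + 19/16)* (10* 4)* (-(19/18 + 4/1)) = -144709913075/26880876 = -5383.38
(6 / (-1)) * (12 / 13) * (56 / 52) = -1008 / 169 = -5.96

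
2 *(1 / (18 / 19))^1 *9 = 19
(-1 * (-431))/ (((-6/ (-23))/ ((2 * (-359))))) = -3558767/ 3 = -1186255.67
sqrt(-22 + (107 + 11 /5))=2 * sqrt(545) /5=9.34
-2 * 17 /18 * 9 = -17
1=1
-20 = -20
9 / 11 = 0.82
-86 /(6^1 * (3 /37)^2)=-58867 /27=-2180.26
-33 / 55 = -3 / 5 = -0.60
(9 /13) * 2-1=5 /13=0.38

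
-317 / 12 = -26.42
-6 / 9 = -2 / 3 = -0.67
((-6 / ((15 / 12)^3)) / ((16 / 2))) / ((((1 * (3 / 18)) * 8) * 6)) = -6 / 125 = -0.05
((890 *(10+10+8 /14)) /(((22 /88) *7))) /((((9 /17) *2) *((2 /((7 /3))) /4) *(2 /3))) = 484160 /7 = 69165.71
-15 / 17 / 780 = -0.00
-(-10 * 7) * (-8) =-560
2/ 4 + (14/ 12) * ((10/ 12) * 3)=41/ 12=3.42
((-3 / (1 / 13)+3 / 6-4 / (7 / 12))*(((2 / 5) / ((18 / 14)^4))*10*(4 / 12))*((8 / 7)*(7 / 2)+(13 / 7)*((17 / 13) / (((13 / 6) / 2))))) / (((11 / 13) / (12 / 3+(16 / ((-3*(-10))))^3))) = -99055423936 / 146146275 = -677.78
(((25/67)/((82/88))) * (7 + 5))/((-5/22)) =-58080/2747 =-21.14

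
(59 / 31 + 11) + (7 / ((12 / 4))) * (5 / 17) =21485 / 1581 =13.59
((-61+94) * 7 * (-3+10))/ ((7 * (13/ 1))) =231/ 13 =17.77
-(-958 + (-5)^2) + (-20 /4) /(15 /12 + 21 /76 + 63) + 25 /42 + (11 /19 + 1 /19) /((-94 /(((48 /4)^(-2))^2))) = 12362499507773 /13242918528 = 933.52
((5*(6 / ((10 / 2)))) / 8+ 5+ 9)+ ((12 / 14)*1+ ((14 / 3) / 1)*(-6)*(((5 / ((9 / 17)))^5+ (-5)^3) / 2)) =-1736405619587 / 1653372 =-1050220.77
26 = 26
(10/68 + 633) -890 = -8733/34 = -256.85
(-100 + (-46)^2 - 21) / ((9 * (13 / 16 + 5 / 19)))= 202160 / 981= 206.08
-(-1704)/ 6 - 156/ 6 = 258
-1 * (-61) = 61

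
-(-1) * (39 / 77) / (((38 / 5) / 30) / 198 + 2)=0.25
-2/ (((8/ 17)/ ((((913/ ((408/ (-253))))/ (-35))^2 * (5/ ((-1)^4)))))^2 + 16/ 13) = -1.62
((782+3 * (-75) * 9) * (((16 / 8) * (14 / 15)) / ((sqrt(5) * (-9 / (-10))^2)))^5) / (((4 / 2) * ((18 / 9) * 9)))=-136911919513600 * sqrt(5) / 7625597484987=-40.15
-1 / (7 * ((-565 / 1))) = 1 / 3955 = 0.00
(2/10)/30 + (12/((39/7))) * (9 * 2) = 75613/1950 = 38.78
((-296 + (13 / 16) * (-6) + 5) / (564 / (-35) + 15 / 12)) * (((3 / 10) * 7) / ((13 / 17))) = 5915133 / 108212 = 54.66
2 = 2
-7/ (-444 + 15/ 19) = 19/ 1203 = 0.02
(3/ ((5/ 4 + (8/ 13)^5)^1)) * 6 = 26733096/ 1987537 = 13.45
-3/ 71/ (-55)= 3/ 3905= 0.00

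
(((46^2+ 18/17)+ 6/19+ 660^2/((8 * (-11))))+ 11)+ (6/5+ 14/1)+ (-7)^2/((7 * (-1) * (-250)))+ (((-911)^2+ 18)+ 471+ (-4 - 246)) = 827353.60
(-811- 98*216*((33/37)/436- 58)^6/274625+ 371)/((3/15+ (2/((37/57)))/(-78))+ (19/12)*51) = -5251441606679573174923310481791496163/144833005179896942171631172800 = -36258597.27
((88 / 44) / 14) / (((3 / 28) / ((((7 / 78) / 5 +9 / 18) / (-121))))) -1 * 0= -404 / 70785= -0.01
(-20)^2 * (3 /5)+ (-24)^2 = 816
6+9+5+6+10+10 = 46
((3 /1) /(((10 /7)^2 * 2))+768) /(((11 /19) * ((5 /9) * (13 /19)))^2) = 147541225977 /9295000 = 15873.18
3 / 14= 0.21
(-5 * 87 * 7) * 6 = -18270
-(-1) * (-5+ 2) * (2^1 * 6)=-36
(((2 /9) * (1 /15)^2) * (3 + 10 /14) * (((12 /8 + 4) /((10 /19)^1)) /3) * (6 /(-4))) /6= -2717 /850500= -0.00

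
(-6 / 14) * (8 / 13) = -24 / 91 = -0.26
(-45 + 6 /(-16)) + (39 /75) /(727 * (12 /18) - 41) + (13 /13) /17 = -205068521 /4525400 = -45.32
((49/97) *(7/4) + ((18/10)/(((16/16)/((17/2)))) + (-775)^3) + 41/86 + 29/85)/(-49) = 94303141064481/9926980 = 9499680.78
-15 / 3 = -5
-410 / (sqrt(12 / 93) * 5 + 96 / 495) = 16777200 / 672689-27905625 * sqrt(31) / 672689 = -206.03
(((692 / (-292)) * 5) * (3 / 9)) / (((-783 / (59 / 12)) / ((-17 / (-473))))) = 867595 / 973303452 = 0.00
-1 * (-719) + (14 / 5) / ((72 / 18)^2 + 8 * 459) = 6629187 / 9220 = 719.00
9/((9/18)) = 18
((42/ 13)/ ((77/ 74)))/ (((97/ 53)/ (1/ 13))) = 23532/ 180323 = 0.13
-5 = -5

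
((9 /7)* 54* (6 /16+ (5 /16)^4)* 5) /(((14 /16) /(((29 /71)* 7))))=887957235 /2035712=436.19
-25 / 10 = -5 / 2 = -2.50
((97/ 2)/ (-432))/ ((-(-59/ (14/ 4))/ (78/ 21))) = -0.02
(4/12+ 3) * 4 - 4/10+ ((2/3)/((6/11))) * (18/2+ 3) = 138/5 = 27.60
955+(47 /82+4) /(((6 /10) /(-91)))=261.40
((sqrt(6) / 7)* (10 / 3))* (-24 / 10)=-8* sqrt(6) / 7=-2.80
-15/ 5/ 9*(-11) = 11/ 3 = 3.67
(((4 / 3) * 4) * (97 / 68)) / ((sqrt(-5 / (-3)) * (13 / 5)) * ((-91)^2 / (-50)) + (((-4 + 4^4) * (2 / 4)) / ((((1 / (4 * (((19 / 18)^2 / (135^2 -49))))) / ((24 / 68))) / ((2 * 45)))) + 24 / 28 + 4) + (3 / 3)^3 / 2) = -0.01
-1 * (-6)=6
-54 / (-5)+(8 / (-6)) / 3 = 466 / 45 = 10.36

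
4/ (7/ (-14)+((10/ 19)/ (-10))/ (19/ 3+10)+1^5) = 7448/ 925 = 8.05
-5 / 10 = -1 / 2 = -0.50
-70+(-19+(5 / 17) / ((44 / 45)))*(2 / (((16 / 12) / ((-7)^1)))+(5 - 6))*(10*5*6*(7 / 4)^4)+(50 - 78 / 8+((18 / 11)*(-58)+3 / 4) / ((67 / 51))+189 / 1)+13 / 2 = 3881934095013 / 6414848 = 605148.26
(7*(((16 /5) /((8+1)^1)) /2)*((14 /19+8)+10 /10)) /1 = 2072 /171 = 12.12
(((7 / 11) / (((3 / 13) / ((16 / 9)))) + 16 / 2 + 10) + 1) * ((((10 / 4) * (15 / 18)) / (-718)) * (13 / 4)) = -2307175 / 10235808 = -0.23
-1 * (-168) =168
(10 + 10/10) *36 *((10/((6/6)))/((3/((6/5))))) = 1584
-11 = -11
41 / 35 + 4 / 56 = 87 / 70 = 1.24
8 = 8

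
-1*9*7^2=-441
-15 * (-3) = 45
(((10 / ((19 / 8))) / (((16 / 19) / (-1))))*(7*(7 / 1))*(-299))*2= 146510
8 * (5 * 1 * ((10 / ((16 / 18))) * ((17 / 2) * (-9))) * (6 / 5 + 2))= -110160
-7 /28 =-1 /4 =-0.25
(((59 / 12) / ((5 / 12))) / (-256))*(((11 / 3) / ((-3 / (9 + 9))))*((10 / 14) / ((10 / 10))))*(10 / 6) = 1.21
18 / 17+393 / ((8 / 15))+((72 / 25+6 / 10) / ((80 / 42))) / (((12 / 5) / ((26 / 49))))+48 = 37429677 / 47600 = 786.34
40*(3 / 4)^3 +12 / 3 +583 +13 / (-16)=9649 / 16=603.06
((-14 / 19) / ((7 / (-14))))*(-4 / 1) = -5.89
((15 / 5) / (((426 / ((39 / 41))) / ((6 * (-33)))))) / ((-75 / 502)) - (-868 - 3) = 64033099 / 72775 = 879.88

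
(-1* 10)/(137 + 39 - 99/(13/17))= -26/121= -0.21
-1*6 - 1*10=-16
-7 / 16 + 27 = 425 / 16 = 26.56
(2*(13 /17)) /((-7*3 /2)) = -52 /357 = -0.15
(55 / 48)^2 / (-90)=-605 / 41472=-0.01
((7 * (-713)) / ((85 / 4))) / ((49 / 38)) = -108376 / 595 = -182.14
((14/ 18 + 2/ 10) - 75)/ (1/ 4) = -13324/ 45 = -296.09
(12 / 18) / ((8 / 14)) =7 / 6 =1.17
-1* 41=-41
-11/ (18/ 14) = -77/ 9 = -8.56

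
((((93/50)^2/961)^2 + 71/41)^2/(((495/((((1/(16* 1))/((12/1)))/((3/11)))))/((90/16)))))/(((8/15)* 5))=196917009898529041/806880000000000000000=0.00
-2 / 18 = -1 / 9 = -0.11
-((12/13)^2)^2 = -20736/28561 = -0.73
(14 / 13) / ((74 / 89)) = 623 / 481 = 1.30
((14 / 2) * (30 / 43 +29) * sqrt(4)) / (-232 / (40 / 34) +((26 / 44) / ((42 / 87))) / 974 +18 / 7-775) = -3830897840 / 8934184863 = -0.43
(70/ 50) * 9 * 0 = 0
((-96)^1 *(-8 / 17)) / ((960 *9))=4 / 765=0.01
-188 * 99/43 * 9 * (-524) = 87774192/43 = 2041260.28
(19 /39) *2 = 0.97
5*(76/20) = 19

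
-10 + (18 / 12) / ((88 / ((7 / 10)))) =-17579 / 1760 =-9.99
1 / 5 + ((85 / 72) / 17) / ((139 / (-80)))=1001 / 6255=0.16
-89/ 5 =-17.80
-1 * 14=-14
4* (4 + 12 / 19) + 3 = 409 / 19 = 21.53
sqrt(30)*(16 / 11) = 16*sqrt(30) / 11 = 7.97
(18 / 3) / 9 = 0.67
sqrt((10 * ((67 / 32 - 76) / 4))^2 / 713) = 11825 * sqrt(713) / 45632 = 6.92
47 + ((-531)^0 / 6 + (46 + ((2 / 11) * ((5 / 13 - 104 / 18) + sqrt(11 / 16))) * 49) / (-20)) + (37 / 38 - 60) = -12.13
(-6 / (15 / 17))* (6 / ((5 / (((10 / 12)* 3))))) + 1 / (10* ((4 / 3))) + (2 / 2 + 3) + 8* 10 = 2547 / 40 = 63.68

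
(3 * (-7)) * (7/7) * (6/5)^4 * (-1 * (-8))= -217728/625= -348.36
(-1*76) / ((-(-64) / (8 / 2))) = -19 / 4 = -4.75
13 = 13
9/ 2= 4.50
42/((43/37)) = 1554/43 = 36.14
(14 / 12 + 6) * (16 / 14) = 172 / 21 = 8.19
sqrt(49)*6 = 42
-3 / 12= -1 / 4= -0.25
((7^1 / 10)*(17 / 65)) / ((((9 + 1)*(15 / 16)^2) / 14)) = 106624 / 365625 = 0.29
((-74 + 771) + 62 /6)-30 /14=14809 /21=705.19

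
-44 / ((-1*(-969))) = -44 / 969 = -0.05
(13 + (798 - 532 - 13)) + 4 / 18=2396 / 9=266.22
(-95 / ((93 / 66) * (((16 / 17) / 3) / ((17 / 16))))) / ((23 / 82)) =-37146615 / 45632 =-814.05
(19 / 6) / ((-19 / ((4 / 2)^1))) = -1 / 3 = -0.33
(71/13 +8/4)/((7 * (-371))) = -97/33761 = -0.00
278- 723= -445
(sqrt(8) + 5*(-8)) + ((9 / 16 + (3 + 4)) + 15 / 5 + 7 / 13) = -6011 / 208 + 2*sqrt(2) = -26.07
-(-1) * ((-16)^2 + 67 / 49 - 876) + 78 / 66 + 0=-332806 / 539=-617.45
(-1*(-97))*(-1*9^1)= -873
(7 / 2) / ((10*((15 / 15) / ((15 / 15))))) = 7 / 20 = 0.35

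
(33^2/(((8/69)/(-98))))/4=-3681909/16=-230119.31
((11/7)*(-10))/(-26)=55/91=0.60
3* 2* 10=60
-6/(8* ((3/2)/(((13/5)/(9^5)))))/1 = -13/590490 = -0.00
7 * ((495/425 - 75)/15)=-14644/425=-34.46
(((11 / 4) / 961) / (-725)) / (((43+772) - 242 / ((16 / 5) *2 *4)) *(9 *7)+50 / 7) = -1232 / 15842798422375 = -0.00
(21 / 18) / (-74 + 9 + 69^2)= 7 / 28176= 0.00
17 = 17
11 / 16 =0.69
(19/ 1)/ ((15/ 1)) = 19/ 15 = 1.27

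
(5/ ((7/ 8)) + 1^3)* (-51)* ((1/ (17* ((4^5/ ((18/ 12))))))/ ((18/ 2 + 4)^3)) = -423/ 31496192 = -0.00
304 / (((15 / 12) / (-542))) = -659072 / 5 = -131814.40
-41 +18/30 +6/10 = -199/5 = -39.80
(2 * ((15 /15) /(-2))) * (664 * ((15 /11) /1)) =-9960 /11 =-905.45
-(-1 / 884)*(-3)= -3 / 884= -0.00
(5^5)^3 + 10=30517578135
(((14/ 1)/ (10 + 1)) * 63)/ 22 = 441/ 121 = 3.64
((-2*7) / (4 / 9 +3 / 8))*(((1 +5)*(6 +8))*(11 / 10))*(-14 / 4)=1629936 / 295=5525.21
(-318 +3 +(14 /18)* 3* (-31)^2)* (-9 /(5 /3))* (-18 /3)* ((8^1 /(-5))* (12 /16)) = -1873368 /25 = -74934.72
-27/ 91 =-0.30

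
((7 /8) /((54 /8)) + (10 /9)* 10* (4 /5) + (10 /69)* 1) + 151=160.16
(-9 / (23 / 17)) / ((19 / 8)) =-1224 / 437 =-2.80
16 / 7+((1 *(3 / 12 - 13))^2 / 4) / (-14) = -79 / 128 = -0.62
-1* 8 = -8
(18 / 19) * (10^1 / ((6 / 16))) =480 / 19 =25.26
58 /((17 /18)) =1044 /17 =61.41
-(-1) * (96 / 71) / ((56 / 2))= 24 / 497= 0.05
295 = 295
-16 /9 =-1.78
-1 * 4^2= -16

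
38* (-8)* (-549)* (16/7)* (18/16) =3004128/7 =429161.14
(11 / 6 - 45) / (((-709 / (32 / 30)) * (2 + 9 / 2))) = 4144 / 414765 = 0.01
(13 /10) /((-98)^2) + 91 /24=546247 /144060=3.79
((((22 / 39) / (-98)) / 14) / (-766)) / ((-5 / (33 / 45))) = -121 / 1537017300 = -0.00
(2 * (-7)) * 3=-42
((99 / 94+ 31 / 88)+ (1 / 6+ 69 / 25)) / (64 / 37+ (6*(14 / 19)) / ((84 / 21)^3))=2.41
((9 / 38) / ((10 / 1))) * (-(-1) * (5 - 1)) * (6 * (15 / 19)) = 162 / 361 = 0.45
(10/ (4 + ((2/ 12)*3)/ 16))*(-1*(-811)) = 259520/ 129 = 2011.78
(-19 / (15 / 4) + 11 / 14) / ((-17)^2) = -899 / 60690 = -0.01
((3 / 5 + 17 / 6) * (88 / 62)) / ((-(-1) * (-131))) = -2266 / 60915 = -0.04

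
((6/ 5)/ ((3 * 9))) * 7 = 14/ 45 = 0.31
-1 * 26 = -26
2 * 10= 20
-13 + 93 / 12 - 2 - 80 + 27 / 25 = -8617 / 100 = -86.17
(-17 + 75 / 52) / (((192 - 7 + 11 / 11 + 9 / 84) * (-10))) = 5663 / 677430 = 0.01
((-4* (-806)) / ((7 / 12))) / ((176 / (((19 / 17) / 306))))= 7657 / 66759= 0.11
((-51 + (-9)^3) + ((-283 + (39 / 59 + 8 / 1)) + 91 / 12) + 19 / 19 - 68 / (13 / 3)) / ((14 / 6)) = -9769567 / 21476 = -454.91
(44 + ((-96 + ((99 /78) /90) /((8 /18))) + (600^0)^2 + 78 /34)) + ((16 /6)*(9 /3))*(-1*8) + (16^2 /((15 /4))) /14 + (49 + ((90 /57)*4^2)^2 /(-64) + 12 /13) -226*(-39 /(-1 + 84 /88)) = -25998986267747 /134032080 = -193975.85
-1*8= -8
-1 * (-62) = 62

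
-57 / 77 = -0.74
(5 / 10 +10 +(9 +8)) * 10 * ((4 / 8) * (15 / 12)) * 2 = 1375 / 4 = 343.75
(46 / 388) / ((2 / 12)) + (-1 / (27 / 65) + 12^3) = 4521190 / 2619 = 1726.30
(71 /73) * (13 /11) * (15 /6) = 4615 /1606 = 2.87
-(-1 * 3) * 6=18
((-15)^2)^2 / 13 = 50625 / 13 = 3894.23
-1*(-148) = 148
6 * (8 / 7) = 6.86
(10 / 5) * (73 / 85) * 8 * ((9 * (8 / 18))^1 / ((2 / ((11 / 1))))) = 25696 / 85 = 302.31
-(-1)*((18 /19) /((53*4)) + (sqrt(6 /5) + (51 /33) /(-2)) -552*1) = -551.67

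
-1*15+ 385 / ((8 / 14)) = 2635 / 4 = 658.75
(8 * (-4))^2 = 1024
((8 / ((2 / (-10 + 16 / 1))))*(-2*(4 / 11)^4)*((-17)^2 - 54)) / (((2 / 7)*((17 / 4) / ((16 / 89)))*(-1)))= 29.20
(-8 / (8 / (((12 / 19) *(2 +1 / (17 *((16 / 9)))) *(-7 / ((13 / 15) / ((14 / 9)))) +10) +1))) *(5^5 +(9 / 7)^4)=161860017201 / 10081799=16054.68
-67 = -67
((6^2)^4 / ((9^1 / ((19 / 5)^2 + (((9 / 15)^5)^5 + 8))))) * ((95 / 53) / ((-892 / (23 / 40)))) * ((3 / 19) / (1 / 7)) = -18838124468446595038046208 / 3522336483001708984375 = -5348.19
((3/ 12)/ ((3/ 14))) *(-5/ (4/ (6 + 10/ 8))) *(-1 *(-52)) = -13195/ 24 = -549.79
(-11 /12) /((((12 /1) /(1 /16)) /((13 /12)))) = -143 /27648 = -0.01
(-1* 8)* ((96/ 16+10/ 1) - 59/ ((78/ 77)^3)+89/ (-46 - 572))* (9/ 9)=1999328533/ 6109857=327.23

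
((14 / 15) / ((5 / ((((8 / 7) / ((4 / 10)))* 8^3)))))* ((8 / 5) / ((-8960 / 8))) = -1024 / 2625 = -0.39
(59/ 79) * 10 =590/ 79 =7.47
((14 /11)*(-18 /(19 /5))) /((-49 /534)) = 96120 /1463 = 65.70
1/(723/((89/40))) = 89/28920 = 0.00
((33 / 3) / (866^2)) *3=33 / 749956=0.00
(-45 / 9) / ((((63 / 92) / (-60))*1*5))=87.62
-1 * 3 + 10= 7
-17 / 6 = -2.83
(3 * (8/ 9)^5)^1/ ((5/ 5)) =32768/ 19683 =1.66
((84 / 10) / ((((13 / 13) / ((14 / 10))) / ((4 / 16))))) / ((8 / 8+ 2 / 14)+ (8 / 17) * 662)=17493 / 1860400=0.01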